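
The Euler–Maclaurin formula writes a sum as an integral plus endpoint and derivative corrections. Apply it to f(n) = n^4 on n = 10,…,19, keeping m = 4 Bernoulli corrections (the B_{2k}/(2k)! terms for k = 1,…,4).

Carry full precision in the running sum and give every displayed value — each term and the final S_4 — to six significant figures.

The integral term ∫_10^19 x^4 dx = 475220.
Endpoint term: (f(10) + f(19))/2 = (10000.0 + 130321)/2 = 70160.5.
Integral + boundary = 545380.
Order-1 term: 1/12 · (27436.0 − 4000.00) = 1953.00.
After k=1: 547333.
Order-2 term: −1/720 · (456.000 − 240.000) = -0.300000.
After k=2: 547333.
Order-3 term: 1/30240 · (0.00000 − 0.00000) = 0.00000.
After k=3: 547333.
Order-4 term: −1/1209600 · (0.00000 − 0.00000) = 0.00000.

S_4 ≈ 547333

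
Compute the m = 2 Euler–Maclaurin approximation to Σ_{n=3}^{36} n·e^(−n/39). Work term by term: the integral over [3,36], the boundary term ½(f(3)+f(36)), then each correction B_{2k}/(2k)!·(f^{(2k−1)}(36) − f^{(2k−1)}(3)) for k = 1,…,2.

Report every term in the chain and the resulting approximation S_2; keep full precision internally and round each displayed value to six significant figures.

S_2 ≈ 363.109

The integral term ∫_3^36 x·e^(−x/39) dx = 354.637.
½[f(3) + f(36)] = ½[2.77788 + 14.3026] = 8.54025.
Integral + boundary = 363.177.
Correction k=1: B_{2}/2! · (f^{(1)}(36) − f^{(1)}(3)) = 1/12 · (0.0305611 − 0.854733) = -0.0686810.
Running total after k=1: 363.109.
Correction k=2: B_{4}/4! · (f^{(3)}(36) − f^{(3)}(3)) = −1/720 · (0.000542505 − 0.00177952) = 1.71808e-06.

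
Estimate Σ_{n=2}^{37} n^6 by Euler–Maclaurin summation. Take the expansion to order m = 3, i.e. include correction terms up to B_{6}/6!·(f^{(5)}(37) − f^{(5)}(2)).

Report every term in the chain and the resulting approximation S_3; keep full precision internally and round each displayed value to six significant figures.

S_3 ≈ 1.48792e+10

∫_2^37 x^6 dx evaluates to 1.35617e+10.
Boundary: ½(f(2) + f(37)) = ½(64.0000 + 2.56573e+09) = 1.28286e+09.
So far: 1.48446e+10.
Order-1 term: 1/12 · (4.16064e+08 − 192.000) = 3.46720e+07.
Running total after k=1: 1.48792e+10.
Order-2 term: −1/720 · (6.07836e+06 − 960.000) = -8440.83.
Running total after k=2: 1.48792e+10.
Order-3 term: 1/30240 · (26640.0 − 1440.00) = 0.833333.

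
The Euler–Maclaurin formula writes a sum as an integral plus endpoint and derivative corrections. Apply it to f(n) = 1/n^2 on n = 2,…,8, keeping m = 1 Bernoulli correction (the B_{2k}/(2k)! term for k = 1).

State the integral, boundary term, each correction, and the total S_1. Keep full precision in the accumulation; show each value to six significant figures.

S_1 ≈ 0.528320

∫_2^8 1/x^2 dx evaluates to 0.375000.
Endpoint term: (f(2) + f(8))/2 = (0.250000 + 0.0156250)/2 = 0.132812.
Running total after boundary: 0.507812.
k=1: B_{2}/(2)! × [f^{(1)}(8) − f^{(1)}(2)] = 1/12 × (-0.00390625 − (-0.250000)) = 0.0205078.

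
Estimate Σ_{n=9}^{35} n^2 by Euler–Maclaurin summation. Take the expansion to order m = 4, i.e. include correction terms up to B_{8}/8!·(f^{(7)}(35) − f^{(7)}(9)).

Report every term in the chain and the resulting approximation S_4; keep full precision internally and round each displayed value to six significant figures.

S_4 ≈ 14706.0

∫_9^35 x^2 dx evaluates to 14048.7.
Endpoint term: (f(9) + f(35))/2 = (81.0000 + 1225.00)/2 = 653.000.
So far: 14701.7.
k=1: B_{2}/(2)! × [f^{(1)}(35) − f^{(1)}(9)] = 1/12 × (70.0000 − 18.0000) = 4.33333.
After k=1: 14706.0.
k=2: B_{4}/(4)! × [f^{(3)}(35) − f^{(3)}(9)] = −1/720 × (0.00000 − 0.00000) = 0.00000.
After k=2: 14706.0.
k=3: B_{6}/(6)! × [f^{(5)}(35) − f^{(5)}(9)] = 1/30240 × (0.00000 − 0.00000) = 0.00000.
After k=3: 14706.0.
k=4: B_{8}/(8)! × [f^{(7)}(35) − f^{(7)}(9)] = −1/1209600 × (0.00000 − 0.00000) = 0.00000.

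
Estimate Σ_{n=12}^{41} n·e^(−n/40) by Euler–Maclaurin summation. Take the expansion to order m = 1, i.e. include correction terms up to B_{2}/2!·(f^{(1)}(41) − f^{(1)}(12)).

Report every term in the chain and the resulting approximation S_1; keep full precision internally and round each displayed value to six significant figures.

S_1 ≈ 390.158

The integral term ∫_12^41 x·e^(−x/40) dx = 378.401.
Endpoint term: (f(12) + f(41))/2 = (8.88982 + 14.7107)/2 = 11.8002.
So far: 390.202.
Correction k=1: B_{2}/2! · (f^{(1)}(41) − f^{(1)}(12)) = 1/12 · (-0.00896991 − 0.518573) = -0.0439619.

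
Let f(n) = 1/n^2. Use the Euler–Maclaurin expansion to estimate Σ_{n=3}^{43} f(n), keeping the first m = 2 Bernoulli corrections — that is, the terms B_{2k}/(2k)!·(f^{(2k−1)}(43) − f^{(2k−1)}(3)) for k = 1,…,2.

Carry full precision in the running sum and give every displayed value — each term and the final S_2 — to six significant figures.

The integral term ∫_3^43 1/x^2 dx = 0.310078.
Boundary: ½(f(3) + f(43)) = ½(0.111111 + 0.000540833) = 0.0558260.
So far: 0.365903.
k=1: B_{2}/(2)! × [f^{(1)}(43) − f^{(1)}(3)] = 1/12 × (-2.51550e-05 − (-0.0740741)) = 0.00617074.
Running total after k=1: 0.372074.
k=2: B_{4}/(4)! × [f^{(3)}(43) − f^{(3)}(3)] = −1/720 × (-1.63256e-07 − (-0.0987654)) = -0.000137174.

S_2 ≈ 0.371937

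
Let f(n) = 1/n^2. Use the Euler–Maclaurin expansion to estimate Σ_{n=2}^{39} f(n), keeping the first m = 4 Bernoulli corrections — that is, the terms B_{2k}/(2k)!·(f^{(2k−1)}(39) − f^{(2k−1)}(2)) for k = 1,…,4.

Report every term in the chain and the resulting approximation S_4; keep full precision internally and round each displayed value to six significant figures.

S_4 ≈ 0.619597

∫_2^39 1/x^2 dx evaluates to 0.474359.
Boundary: ½(f(2) + f(39)) = ½(0.250000 + 0.000657462) = 0.125329.
Running total after boundary: 0.599688.
Order-1 term: 1/12 · (-3.37160e-05 − (-0.250000)) = 0.0208305.
Partial sum through k=1: 0.620518.
Order-2 term: −1/720 · (-2.66004e-07 − (-0.750000)) = -0.00104167.
Partial sum through k=2: 0.619477.
Order-3 term: 1/30240 · (-5.24663e-09 − (-5.62500)) = 0.000186012.
Partial sum through k=3: 0.619663.
Order-4 term: −1/1209600 · (-1.93170e-10 − (-78.7500)) = -6.51042e-05.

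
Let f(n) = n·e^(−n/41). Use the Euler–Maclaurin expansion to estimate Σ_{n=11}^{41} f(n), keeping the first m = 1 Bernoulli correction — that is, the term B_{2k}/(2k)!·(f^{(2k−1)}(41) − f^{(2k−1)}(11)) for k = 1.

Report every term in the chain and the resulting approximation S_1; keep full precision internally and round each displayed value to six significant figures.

∫_11^41 x·e^(−x/41) dx evaluates to 393.495.
Boundary: ½(f(11) + f(41)) = ½(8.41152 + 15.0831) = 11.7473.
So far: 405.243.
Correction k=1: B_{2}/2! · (f^{(1)}(41) − f^{(1)}(11)) = 1/12 · (0.00000 − 0.559525) = -0.0466271.

S_1 ≈ 405.196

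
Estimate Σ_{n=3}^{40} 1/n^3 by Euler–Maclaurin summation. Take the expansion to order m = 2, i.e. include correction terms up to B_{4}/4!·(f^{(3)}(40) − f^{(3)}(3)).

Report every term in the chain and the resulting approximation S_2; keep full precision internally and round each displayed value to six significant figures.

S_2 ≈ 0.0767414

Integral: ∫_3^40 1/x^3 dx = 0.0552431.
½[f(3) + f(40)] = ½[0.0370370 + 1.56250e-05] = 0.0185263.
So far: 0.0737694.
k=1: B_{2}/(2)! × [f^{(1)}(40) − f^{(1)}(3)] = 1/12 × (-1.17187e-06 − (-0.0370370)) = 0.00308632.
Running total after k=1: 0.0768557.
k=2: B_{4}/(4)! × [f^{(3)}(40) − f^{(3)}(3)] = −1/720 × (-1.46484e-08 − (-0.0823045)) = -0.000114312.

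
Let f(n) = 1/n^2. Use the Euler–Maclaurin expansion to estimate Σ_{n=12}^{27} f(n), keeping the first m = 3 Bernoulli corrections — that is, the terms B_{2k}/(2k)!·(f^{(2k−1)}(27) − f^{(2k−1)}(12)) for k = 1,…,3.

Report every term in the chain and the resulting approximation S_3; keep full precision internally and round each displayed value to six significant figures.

S_3 ≈ 0.0505422

Integral: ∫_12^27 1/x^2 dx = 0.0462963.
Boundary: ½(f(12) + f(27)) = ½(0.00694444 + 0.00137174) = 0.00415809.
So far: 0.0504544.
Correction k=1: B_{2}/2! · (f^{(1)}(27) − f^{(1)}(12)) = 1/12 · (-0.000101611 − (-0.00115741)) = 8.79831e-05.
After k=1: 0.0505424.
Correction k=2: B_{4}/4! · (f^{(3)}(27) − f^{(3)}(12)) = −1/720 · (-1.67260e-06 − (-9.64506e-05)) = -1.31636e-07.
After k=2: 0.0505422.
Correction k=3: B_{6}/6! · (f^{(5)}(27) − f^{(5)}(12)) = 1/30240 · (-6.88313e-08 − (-2.00939e-05)) = 6.62204e-10.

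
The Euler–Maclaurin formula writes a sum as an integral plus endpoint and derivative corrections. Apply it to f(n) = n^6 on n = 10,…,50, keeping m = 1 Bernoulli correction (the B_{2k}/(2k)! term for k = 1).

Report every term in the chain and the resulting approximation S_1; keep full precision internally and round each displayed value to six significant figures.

S_1 ≈ 1.19575e+11

Integral: ∫_10^50 x^6 dx = 1.11606e+11.
½[f(10) + f(50)] = ½[1.00000e+06 + 1.56250e+10] = 7.81300e+09.
Integral + boundary = 1.19419e+11.
k=1: B_{2}/(2)! × [f^{(1)}(50) − f^{(1)}(10)] = 1/12 × (1.87500e+09 − 600000) = 1.56200e+08.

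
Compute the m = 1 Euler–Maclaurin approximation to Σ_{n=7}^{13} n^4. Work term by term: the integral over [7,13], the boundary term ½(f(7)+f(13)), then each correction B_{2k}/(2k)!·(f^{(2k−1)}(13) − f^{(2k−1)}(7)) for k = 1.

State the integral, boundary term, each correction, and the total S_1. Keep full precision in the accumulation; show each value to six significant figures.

S_1 ≈ 86996.2

Integral: ∫_7^13 x^4 dx = 70897.2.
½[f(7) + f(13)] = ½[2401.00 + 28561.0] = 15481.0.
Running total after boundary: 86378.2.
Order-1 term: 1/12 · (8788.00 − 1372.00) = 618.000.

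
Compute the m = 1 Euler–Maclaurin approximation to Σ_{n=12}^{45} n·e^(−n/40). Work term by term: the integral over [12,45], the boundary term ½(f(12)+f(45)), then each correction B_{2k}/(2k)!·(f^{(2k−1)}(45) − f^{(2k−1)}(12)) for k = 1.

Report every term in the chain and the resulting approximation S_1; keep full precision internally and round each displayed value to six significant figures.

S_1 ≈ 448.787

The integral term ∫_12^45 x·e^(−x/40) dx = 437.084.
½[f(12) + f(45)] = ½[8.88982 + 14.6094] = 11.7496.
So far: 448.833.
Order-1 term: 1/12 · (-0.0405816 − 0.518573) = -0.0465962.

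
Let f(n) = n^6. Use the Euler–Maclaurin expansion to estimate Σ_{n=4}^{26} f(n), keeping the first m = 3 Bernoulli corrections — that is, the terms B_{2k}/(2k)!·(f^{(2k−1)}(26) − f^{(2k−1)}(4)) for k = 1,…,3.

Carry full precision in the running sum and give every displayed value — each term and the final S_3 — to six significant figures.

The integral term ∫_4^26 x^6 dx = 1.14740e+09.
½[f(4) + f(26)] = ½[4096.00 + 3.08916e+08] = 1.54460e+08.
Running total after boundary: 1.30186e+09.
k=1: B_{2}/(2)! × [f^{(1)}(26) − f^{(1)}(4)] = 1/12 × (7.12883e+07 − 6144.00) = 5.94018e+06.
Running total after k=1: 1.30780e+09.
k=2: B_{4}/(4)! × [f^{(3)}(26) − f^{(3)}(4)] = −1/720 × (2.10912e+06 − 7680.00) = -2918.67.
Running total after k=2: 1.30780e+09.
k=3: B_{6}/(6)! × [f^{(5)}(26) − f^{(5)}(4)] = 1/30240 × (18720.0 − 2880.00) = 0.523810.

S_3 ≈ 1.30780e+09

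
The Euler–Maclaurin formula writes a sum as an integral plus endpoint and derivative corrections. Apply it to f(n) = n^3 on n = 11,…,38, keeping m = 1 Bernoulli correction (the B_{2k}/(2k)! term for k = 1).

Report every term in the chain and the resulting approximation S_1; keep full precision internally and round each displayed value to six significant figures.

S_1 ≈ 546056

∫_11^38 x^3 dx evaluates to 517624.
½[f(11) + f(38)] = ½[1331.00 + 54872.0] = 28101.5.
Integral + boundary = 545725.
Correction k=1: B_{2}/2! · (f^{(1)}(38) − f^{(1)}(11)) = 1/12 · (4332.00 − 363.000) = 330.750.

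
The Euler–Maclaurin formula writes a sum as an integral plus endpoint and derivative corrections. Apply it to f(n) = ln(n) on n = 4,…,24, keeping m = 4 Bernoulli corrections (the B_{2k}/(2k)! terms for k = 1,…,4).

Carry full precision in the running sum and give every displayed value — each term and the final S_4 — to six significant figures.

S_4 ≈ 52.9930

Integral: ∫_4^24 ln(x) dx = 50.7281.
Boundary: ½(f(4) + f(24)) = ½(1.38629 + 3.17805) = 2.28217.
So far: 53.0103.
Order-1 term: 1/12 · (0.0416667 − 0.250000) = -0.0173611.
Running total after k=1: 52.9929.
Order-2 term: −1/720 · (0.000144676 − 0.0312500) = 4.32018e-05.
Running total after k=2: 52.9930.
Order-3 term: 1/30240 · (3.01408e-06 − 0.0234375) = -7.74950e-07.
Running total after k=3: 52.9930.
Order-4 term: −1/1209600 · (1.56983e-07 − 0.0439453) = 3.63303e-08.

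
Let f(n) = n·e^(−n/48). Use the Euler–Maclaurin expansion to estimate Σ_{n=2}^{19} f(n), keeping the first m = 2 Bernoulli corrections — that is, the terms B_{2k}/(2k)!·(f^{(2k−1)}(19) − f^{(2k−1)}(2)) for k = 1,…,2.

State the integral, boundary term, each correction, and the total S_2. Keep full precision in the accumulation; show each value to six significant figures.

∫_2^19 x·e^(−x/48) dx evaluates to 137.304.
Endpoint term: (f(2) + f(19))/2 = (1.91838 + 12.7893)/2 = 7.35382.
Integral + boundary = 144.658.
Order-1 term: 1/12 · (0.406676 − 0.919223) = -0.0427123.
Running total after k=1: 144.616.
Order-2 term: −1/720 · (0.000760813 − 0.00123160) = 6.53868e-07.

S_2 ≈ 144.616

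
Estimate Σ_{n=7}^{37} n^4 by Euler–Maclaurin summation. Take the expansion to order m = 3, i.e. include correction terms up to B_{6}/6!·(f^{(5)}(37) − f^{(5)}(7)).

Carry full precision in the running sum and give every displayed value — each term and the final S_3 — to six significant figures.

∫_7^37 x^4 dx evaluates to 1.38654e+07.
½[f(7) + f(37)] = ½[2401.00 + 1.87416e+06] = 938281.
Integral + boundary = 1.48037e+07.
k=1: B_{2}/(2)! × [f^{(1)}(37) − f^{(1)}(7)] = 1/12 × (202612 − 1372.00) = 16770.0.
After k=1: 1.48205e+07.
k=2: B_{4}/(4)! × [f^{(3)}(37) − f^{(3)}(7)] = −1/720 × (888.000 − 168.000) = -1.00000.
After k=2: 1.48205e+07.
k=3: B_{6}/(6)! × [f^{(5)}(37) − f^{(5)}(7)] = 1/30240 × (0.00000 − 0.00000) = 0.00000.

S_3 ≈ 1.48205e+07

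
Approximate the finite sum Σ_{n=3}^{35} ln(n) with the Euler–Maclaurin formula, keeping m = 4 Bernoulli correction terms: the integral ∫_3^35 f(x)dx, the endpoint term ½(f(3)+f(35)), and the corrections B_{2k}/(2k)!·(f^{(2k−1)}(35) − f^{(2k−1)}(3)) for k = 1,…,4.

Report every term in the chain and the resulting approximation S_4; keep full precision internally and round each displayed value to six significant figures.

Integral: ∫_3^35 ln(x) dx = 89.1413.
Boundary: ½(f(3) + f(35)) = ½(1.09861 + 3.55535) = 2.32698.
Integral + boundary = 91.4683.
Order-1 term: 1/12 · (0.0285714 − 0.333333) = -0.0253968.
After k=1: 91.4429.
Order-2 term: −1/720 · (4.66472e-05 − 0.0740741) = 0.000102816.
After k=2: 91.4430.
Order-3 term: 1/30240 · (4.56952e-07 − 0.0987654) = -3.26604e-06.
After k=3: 91.4430.
Order-4 term: −1/1209600 · (1.11907e-08 − 0.329218) = 2.72171e-07.

S_4 ≈ 91.4430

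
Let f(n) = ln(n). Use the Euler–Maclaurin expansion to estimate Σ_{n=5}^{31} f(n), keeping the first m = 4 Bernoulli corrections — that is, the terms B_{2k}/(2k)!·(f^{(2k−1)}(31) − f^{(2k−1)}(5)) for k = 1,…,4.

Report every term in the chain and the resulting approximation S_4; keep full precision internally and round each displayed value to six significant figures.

S_4 ≈ 74.9142

Integral: ∫_5^31 ln(x) dx = 72.4064.
Boundary: ½(f(5) + f(31)) = ½(1.60944 + 3.43399) = 2.52171.
Running total after boundary: 74.9281.
Correction k=1: B_{2}/2! · (f^{(1)}(31) − f^{(1)}(5)) = 1/12 · (0.0322581 − 0.200000) = -0.0139785.
Partial sum through k=1: 74.9141.
Correction k=2: B_{4}/4! · (f^{(3)}(31) − f^{(3)}(5)) = −1/720 · (6.71344e-05 − 0.0160000) = 2.21290e-05.
Partial sum through k=2: 74.9142.
Correction k=3: B_{6}/6! · (f^{(5)}(31) − f^{(5)}(5)) = 1/30240 · (8.38306e-07 − 0.00768000) = -2.53941e-07.
Partial sum through k=3: 74.9142.
Correction k=4: B_{8}/8! · (f^{(7)}(31) − f^{(7)}(5)) = −1/1209600 · (2.61698e-08 − 0.00921600) = 7.61903e-09.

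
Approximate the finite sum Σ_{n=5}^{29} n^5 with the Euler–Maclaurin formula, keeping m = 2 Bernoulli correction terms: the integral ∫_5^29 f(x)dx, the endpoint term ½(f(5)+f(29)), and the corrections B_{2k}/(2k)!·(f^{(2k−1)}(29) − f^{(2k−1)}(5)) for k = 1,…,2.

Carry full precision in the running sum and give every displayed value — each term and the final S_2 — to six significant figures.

∫_5^29 x^5 dx evaluates to 9.91346e+07.
Endpoint term: (f(5) + f(29))/2 = (3125.00 + 2.05111e+07)/2 = 1.02571e+07.
Running total after boundary: 1.09392e+08.
k=1: B_{2}/(2)! × [f^{(1)}(29) − f^{(1)}(5)] = 1/12 × (3.53640e+06 − 3125.00) = 294440.
Partial sum through k=1: 1.09686e+08.
k=2: B_{4}/(4)! × [f^{(3)}(29) − f^{(3)}(5)] = −1/720 × (50460.0 − 1500.00) = -68.0000.

S_2 ≈ 1.09686e+08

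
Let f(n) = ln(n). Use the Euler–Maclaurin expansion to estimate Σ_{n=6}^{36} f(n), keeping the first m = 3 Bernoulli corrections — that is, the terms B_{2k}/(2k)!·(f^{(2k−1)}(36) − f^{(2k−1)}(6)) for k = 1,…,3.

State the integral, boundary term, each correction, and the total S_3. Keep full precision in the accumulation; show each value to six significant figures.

S_3 ≈ 90.9322

Integral: ∫_6^36 ln(x) dx = 88.2561.
Boundary: ½(f(6) + f(36)) = ½(1.79176 + 3.58352) = 2.68764.
Integral + boundary = 90.9438.
Order-1 term: 1/12 · (0.0277778 − 0.166667) = -0.0115741.
Running total after k=1: 90.9322.
Order-2 term: −1/720 · (4.28669e-05 − 0.00925926) = 1.28005e-05.
Running total after k=2: 90.9322.
Order-3 term: 1/30240 · (3.96916e-07 − 0.00308642) = -1.02051e-07.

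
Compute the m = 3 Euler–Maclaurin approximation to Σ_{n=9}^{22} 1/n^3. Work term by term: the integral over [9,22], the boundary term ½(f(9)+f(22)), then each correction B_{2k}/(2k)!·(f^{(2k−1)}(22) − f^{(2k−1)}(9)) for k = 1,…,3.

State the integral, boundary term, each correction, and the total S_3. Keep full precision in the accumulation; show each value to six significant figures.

S_3 ≈ 0.00590949

The integral term ∫_9^22 1/x^3 dx = 0.00513978.
Endpoint term: (f(9) + f(22))/2 = (0.00137174 + 9.39144e-05)/2 = 0.000732828.
Integral + boundary = 0.00587261.
Correction k=1: B_{2}/2! · (f^{(1)}(22) − f^{(1)}(9)) = 1/12 · (-1.28065e-05 − (-0.000457247)) = 3.70367e-05.
Running total after k=1: 0.00590965.
Correction k=2: B_{4}/4! · (f^{(3)}(22) − f^{(3)}(9)) = −1/720 · (-5.29194e-07 − (-0.000112901)) = -1.56071e-07.
Running total after k=2: 0.00590949.
Correction k=3: B_{6}/6! · (f^{(5)}(22) − f^{(5)}(9)) = 1/30240 · (-4.59218e-08 − (-5.85410e-05)) = 1.93436e-09.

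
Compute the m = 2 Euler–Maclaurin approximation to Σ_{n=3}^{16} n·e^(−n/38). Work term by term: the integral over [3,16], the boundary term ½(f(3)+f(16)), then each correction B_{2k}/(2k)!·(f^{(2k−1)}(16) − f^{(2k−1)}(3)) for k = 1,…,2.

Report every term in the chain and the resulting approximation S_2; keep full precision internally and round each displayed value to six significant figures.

S_2 ≈ 99.4861

∫_3^16 x·e^(−x/38) dx evaluates to 92.8884.
Endpoint term: (f(3) + f(16))/2 = (2.77227 + 10.5017)/2 = 6.63698.
Running total after boundary: 99.5254.
Order-1 term: 1/12 · (0.379995 − 0.851134) = -0.0392616.
Running total after k=1: 99.4861.
Order-2 term: −1/720 · (0.00117223 − 0.00186933) = 9.68187e-07.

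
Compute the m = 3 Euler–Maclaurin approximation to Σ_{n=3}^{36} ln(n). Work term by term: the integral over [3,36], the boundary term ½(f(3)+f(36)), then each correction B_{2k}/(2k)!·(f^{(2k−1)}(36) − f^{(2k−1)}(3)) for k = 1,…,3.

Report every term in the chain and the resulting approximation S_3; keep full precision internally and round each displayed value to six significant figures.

∫_3^36 ln(x) dx evaluates to 92.7108.
Boundary: ½(f(3) + f(36)) = ½(1.09861 + 3.58352) = 2.34107.
Running total after boundary: 95.0519.
Order-1 term: 1/12 · (0.0277778 − 0.333333) = -0.0254630.
Partial sum through k=1: 95.0264.
Order-2 term: −1/720 · (4.28669e-05 − 0.0740741) = 0.000102821.
Partial sum through k=2: 95.0266.
Order-3 term: 1/30240 · (3.96916e-07 − 0.0987654) = -3.26604e-06.

S_3 ≈ 95.0265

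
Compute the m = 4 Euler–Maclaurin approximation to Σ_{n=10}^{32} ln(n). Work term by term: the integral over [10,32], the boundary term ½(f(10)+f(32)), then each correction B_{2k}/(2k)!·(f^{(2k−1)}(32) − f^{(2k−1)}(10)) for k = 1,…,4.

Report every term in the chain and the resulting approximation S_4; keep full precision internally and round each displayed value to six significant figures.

∫_10^32 ln(x) dx evaluates to 65.8777.
½[f(10) + f(32)] = ½[2.30259 + 3.46574] = 2.88416.
Running total after boundary: 68.7619.
Order-1 term: 1/12 · (0.0312500 − 0.100000) = -0.00572917.
Running total after k=1: 68.7561.
Order-2 term: −1/720 · (6.10352e-05 − 0.00200000) = 2.69301e-06.
Running total after k=2: 68.7561.
Order-3 term: 1/30240 · (7.15256e-07 − 0.000240000) = -7.91286e-09.
Running total after k=3: 68.7561.
Order-4 term: −1/1209600 · (2.09548e-08 − 7.20000e-05) = 5.95065e-11.

S_4 ≈ 68.7561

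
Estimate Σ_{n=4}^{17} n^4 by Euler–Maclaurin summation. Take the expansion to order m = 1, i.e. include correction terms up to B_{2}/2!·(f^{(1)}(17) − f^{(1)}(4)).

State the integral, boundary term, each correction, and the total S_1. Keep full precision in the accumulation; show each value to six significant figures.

S_1 ≈ 327271

∫_4^17 x^4 dx evaluates to 283767.
½[f(4) + f(17)] = ½[256.000 + 83521.0] = 41888.5.
So far: 325655.
Order-1 term: 1/12 · (19652.0 − 256.000) = 1616.33.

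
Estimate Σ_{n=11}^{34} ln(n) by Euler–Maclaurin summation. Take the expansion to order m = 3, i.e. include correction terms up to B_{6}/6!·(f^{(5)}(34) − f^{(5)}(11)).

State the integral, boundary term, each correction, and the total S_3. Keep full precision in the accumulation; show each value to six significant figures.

The integral term ∫_11^34 ln(x) dx = 70.5194.
Boundary: ½(f(11) + f(34)) = ½(2.39790 + 3.52636) = 2.96213.
Integral + boundary = 73.4815.
Correction k=1: B_{2}/2! · (f^{(1)}(34) − f^{(1)}(11)) = 1/12 · (0.0294118 − 0.0909091) = -0.00512478.
After k=1: 73.4764.
Correction k=2: B_{4}/4! · (f^{(3)}(34) − f^{(3)}(11)) = −1/720 · (5.08854e-05 − 0.00150263) = 2.01631e-06.
After k=2: 73.4764.
Correction k=3: B_{6}/6! · (f^{(5)}(34) − f^{(5)}(11)) = 1/30240 · (5.28222e-07 − 0.000149021) = -4.91048e-09.

S_3 ≈ 73.4764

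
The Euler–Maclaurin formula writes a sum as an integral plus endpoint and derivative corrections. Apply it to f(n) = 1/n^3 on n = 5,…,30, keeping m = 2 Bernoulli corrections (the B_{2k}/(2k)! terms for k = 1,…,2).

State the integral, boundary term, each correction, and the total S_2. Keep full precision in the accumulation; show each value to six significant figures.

S_2 ≈ 0.0238573

Integral: ∫_5^30 1/x^3 dx = 0.0194444.
½[f(5) + f(30)] = ½[0.00800000 + 3.70370e-05] = 0.00401852.
Running total after boundary: 0.0234630.
Order-1 term: 1/12 · (-3.70370e-06 − (-0.00480000)) = 0.000399691.
After k=1: 0.0238627.
Order-2 term: −1/720 · (-8.23045e-08 − (-0.00384000)) = -5.33322e-06.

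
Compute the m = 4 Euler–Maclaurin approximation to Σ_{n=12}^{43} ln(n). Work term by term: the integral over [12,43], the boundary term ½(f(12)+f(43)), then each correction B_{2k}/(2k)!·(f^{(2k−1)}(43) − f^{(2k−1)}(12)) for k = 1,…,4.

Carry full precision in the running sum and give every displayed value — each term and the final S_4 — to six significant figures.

∫_12^43 ln(x) dx evaluates to 100.913.
Boundary: ½(f(12) + f(43)) = ½(2.48491 + 3.76120) = 3.12305.
Running total after boundary: 104.036.
k=1: B_{2}/(2)! × [f^{(1)}(43) − f^{(1)}(12)] = 1/12 × (0.0232558 − 0.0833333) = -0.00500646.
After k=1: 104.031.
k=2: B_{4}/(4)! × [f^{(3)}(43) − f^{(3)}(12)] = −1/720 × (2.51550e-05 − 0.00115741) = 1.57257e-06.
After k=2: 104.031.
k=3: B_{6}/(6)! × [f^{(5)}(43) − f^{(5)}(12)] = 1/30240 × (1.63256e-07 − 9.64506e-05) = -3.18411e-09.
After k=3: 104.031.
k=4: B_{8}/(8)! × [f^{(7)}(43) − f^{(7)}(12)] = −1/1209600 × (2.64883e-09 − 2.00939e-05) = 1.66098e-11.

S_4 ≈ 104.031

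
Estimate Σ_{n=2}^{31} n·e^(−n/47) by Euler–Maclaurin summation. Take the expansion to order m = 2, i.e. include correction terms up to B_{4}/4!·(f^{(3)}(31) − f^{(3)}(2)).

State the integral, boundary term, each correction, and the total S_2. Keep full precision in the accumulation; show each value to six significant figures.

S_2 ≈ 320.384

∫_2^31 x·e^(−x/47) dx evaluates to 311.472.
Endpoint term: (f(2) + f(31))/2 = (1.91668 + 16.0292)/2 = 8.97294.
Integral + boundary = 320.445.
Order-1 term: 1/12 · (0.176024 − 0.917559) = -0.0617946.
After k=1: 320.384.
Order-2 term: −1/720 · (0.000547835 − 0.00128304) = 1.02112e-06.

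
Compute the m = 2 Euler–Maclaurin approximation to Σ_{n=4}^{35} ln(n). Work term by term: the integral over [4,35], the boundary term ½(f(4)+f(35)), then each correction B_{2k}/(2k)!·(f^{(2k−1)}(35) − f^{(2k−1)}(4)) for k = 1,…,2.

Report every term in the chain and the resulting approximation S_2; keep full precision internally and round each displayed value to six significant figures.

∫_4^35 ln(x) dx evaluates to 87.8920.
Endpoint term: (f(4) + f(35))/2 = (1.38629 + 3.55535)/2 = 2.47082.
Integral + boundary = 90.3628.
Order-1 term: 1/12 · (0.0285714 − 0.250000) = -0.0184524.
Running total after k=1: 90.3444.
Order-2 term: −1/720 · (4.66472e-05 − 0.0312500) = 4.33380e-05.

S_2 ≈ 90.3444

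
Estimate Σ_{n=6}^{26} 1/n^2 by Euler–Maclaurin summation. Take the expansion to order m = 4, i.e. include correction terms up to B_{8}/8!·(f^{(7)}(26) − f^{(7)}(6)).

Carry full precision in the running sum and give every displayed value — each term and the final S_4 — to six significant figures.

S_4 ≈ 0.143592

∫_6^26 1/x^2 dx evaluates to 0.128205.
Endpoint term: (f(6) + f(26))/2 = (0.0277778 + 0.00147929)/2 = 0.0146285.
Running total after boundary: 0.142834.
Correction k=1: B_{2}/2! · (f^{(1)}(26) − f^{(1)}(6)) = 1/12 · (-0.000113792 − (-0.00925926)) = 0.000762122.
After k=1: 0.143596.
Correction k=2: B_{4}/4! · (f^{(3)}(26) − f^{(3)}(6)) = −1/720 · (-2.01997e-06 − (-0.00308642)) = -4.28389e-06.
After k=2: 0.143592.
Correction k=3: B_{6}/6! · (f^{(5)}(26) − f^{(5)}(6)) = 1/30240 · (-8.96436e-08 − (-0.00257202)) = 8.50505e-08.
After k=3: 0.143592.
Correction k=4: B_{8}/8! · (f^{(7)}(26) − f^{(7)}(6)) = −1/1209600 · (-7.42609e-09 − (-0.00400091)) = -3.30763e-09.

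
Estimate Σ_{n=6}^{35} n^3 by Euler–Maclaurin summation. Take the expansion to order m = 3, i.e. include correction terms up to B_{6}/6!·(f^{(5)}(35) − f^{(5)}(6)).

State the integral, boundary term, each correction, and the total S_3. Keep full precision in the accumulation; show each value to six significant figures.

The integral term ∫_6^35 x^3 dx = 374832.
Endpoint term: (f(6) + f(35))/2 = (216.000 + 42875.0)/2 = 21545.5.
So far: 396378.
Order-1 term: 1/12 · (3675.00 − 108.000) = 297.250.
After k=1: 396675.
Order-2 term: −1/720 · (6.00000 − 6.00000) = 0.00000.
After k=2: 396675.
Order-3 term: 1/30240 · (0.00000 − 0.00000) = 0.00000.

S_3 ≈ 396675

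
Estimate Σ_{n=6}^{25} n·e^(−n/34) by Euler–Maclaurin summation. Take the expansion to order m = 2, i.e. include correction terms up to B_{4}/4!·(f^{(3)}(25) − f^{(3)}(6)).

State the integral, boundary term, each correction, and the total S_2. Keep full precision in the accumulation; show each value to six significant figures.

S_2 ≈ 186.839

∫_6^25 x·e^(−x/34) dx evaluates to 178.379.
Boundary: ½(f(6) + f(25)) = ½(5.02934 + 11.9841) = 8.50673.
Running total after boundary: 186.886.
Correction k=1: B_{2}/2! · (f^{(1)}(25) − f^{(1)}(6)) = 1/12 · (0.126891 − 0.690302) = -0.0469509.
Running total after k=1: 186.839.
Correction k=2: B_{4}/4! · (f^{(3)}(25) − f^{(3)}(6)) = −1/720 · (0.000939117 − 0.00204736) = 1.53923e-06.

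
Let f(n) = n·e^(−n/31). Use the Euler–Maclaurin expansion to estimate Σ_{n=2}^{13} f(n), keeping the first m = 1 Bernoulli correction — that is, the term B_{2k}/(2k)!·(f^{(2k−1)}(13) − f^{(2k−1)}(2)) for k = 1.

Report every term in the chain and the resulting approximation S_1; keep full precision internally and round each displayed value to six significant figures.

S_1 ≈ 67.4635

∫_2^13 x·e^(−x/31) dx evaluates to 62.2937.
Boundary: ½(f(2) + f(13)) = ½(1.87504 + 8.54712) = 5.21108.
Running total after boundary: 67.5048.
k=1: B_{2}/(2)! × [f^{(1)}(13) − f^{(1)}(2)] = 1/12 × (0.381757 − 0.877036) = -0.0412732.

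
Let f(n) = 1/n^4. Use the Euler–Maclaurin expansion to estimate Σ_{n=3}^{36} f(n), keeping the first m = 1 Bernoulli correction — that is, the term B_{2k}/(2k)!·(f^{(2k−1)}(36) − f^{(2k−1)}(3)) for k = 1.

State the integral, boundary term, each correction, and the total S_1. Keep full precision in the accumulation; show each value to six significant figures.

S_1 ≈ 0.0198834

∫_3^36 1/x^4 dx evaluates to 0.0123385.
Boundary: ½(f(3) + f(36)) = ½(0.0123457 + 5.95374e-07) = 0.00617314.
Integral + boundary = 0.0185117.
Correction k=1: B_{2}/2! · (f^{(1)}(36) − f^{(1)}(3)) = 1/12 · (-6.61527e-08 − (-0.0164609)) = 0.00137174.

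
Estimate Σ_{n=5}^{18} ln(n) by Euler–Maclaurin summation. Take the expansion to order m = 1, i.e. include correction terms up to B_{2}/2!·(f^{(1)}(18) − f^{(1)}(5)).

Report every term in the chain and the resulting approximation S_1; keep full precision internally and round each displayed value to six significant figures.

S_1 ≈ 33.2174

The integral term ∫_5^18 ln(x) dx = 30.9795.
½[f(5) + f(18)] = ½[1.60944 + 2.89037] = 2.24990.
Integral + boundary = 33.2294.
Correction k=1: B_{2}/2! · (f^{(1)}(18) − f^{(1)}(5)) = 1/12 · (0.0555556 − 0.200000) = -0.0120370.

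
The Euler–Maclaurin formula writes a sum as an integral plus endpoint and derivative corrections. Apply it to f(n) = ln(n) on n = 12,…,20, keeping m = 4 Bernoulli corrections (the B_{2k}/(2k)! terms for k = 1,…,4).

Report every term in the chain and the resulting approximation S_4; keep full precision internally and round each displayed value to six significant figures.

∫_12^20 ln(x) dx evaluates to 22.0958.
Endpoint term: (f(12) + f(20))/2 = (2.48491 + 2.99573)/2 = 2.74032.
Integral + boundary = 24.8361.
Correction k=1: B_{2}/2! · (f^{(1)}(20) − f^{(1)}(12)) = 1/12 · (0.0500000 − 0.0833333) = -0.00277778.
Running total after k=1: 24.8333.
Correction k=2: B_{4}/4! · (f^{(3)}(20) − f^{(3)}(12)) = −1/720 · (0.000250000 − 0.00115741) = 1.26029e-06.
Running total after k=2: 24.8333.
Correction k=3: B_{6}/6! · (f^{(5)}(20) − f^{(5)}(12)) = 1/30240 · (7.50000e-06 − 9.64506e-05) = -2.94149e-09.
Running total after k=3: 24.8333.
Correction k=4: B_{8}/8! · (f^{(7)}(20) − f^{(7)}(12)) = −1/1209600 · (5.62500e-07 − 2.00939e-05) = 1.61470e-11.

S_4 ≈ 24.8333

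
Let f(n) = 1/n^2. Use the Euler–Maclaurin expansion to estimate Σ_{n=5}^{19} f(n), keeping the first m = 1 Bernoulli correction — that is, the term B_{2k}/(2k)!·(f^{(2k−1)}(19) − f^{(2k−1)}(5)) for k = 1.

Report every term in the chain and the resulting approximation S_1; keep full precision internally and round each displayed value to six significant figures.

The integral term ∫_5^19 1/x^2 dx = 0.147368.
Boundary: ½(f(5) + f(19)) = ½(0.0400000 + 0.00277008) = 0.0213850.
Integral + boundary = 0.168753.
Order-1 term: 1/12 · (-0.000291588 − (-0.0160000)) = 0.00130903.

S_1 ≈ 0.170062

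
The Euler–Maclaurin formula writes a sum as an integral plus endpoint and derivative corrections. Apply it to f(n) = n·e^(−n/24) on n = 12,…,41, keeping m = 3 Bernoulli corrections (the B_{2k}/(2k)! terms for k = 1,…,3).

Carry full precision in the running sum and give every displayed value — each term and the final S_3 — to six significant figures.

Integral: ∫_12^41 x·e^(−x/24) dx = 241.421.
Endpoint term: (f(12) + f(41))/2 = (7.27837 + 7.42787)/2 = 7.35312.
So far: 248.774.
k=1: B_{2}/(2)! × [f^{(1)}(41) − f^{(1)}(12)] = 1/12 × (-0.128327 − 0.303265) = -0.0359660.
Running total after k=1: 248.738.
k=2: B_{4}/(4)! × [f^{(3)}(41) − f^{(3)}(12)] = −1/720 × (0.000406264 − 0.00263251) = 3.09201e-06.
Running total after k=2: 248.738.
k=3: B_{6}/(6)! × [f^{(5)}(41) − f^{(5)}(12)] = 1/30240 × (1.79743e-06 − 8.22660e-06) = -2.12605e-10.

S_3 ≈ 248.738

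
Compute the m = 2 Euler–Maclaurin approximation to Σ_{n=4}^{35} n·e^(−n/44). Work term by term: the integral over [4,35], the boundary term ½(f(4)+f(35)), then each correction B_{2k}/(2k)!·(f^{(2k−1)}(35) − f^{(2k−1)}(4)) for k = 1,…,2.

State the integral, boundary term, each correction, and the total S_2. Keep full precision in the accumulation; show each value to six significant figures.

S_2 ≈ 369.149

∫_4^35 x·e^(−x/44) dx evaluates to 359.486.
½[f(4) + f(35)] = ½[3.65240 + 15.7982] = 9.72528.
So far: 369.211.
Order-1 term: 1/12 · (0.0923269 − 0.830092) = -0.0614804.
Running total after k=1: 369.149.
Order-2 term: −1/720 · (0.000513987 − 0.00137205) = 1.19176e-06.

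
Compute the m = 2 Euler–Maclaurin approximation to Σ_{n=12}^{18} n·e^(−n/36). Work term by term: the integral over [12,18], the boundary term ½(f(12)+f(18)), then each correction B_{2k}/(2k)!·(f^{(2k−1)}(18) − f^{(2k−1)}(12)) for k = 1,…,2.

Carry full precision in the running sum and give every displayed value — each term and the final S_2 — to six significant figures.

S_2 ≈ 68.8139

∫_12^18 x·e^(−x/36) dx evaluates to 59.0705.
Boundary: ½(f(12) + f(18)) = ½(8.59838 + 10.9176) = 9.75796.
Running total after boundary: 68.8285.
Correction k=1: B_{2}/2! · (f^{(1)}(18) − f^{(1)}(12)) = 1/12 · (0.303265 − 0.477688) = -0.0145352.
Partial sum through k=1: 68.8139.
Correction k=2: B_{4}/4! · (f^{(3)}(18) − f^{(3)}(12)) = −1/720 · (0.00117001 − 0.00147434) = 4.22693e-07.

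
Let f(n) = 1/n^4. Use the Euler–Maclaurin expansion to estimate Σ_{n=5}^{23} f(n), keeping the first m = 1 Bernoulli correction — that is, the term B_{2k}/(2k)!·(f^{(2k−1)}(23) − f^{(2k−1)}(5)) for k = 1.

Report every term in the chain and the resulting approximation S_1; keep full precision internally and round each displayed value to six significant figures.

∫_5^23 1/x^4 dx evaluates to 0.00263927.
½[f(5) + f(23)] = ½[0.00160000 + 3.57346e-06] = 0.000801787.
So far: 0.00344106.
Order-1 term: 1/12 · (-6.21471e-07 − (-0.00128000)) = 0.000106615.

S_1 ≈ 0.00354767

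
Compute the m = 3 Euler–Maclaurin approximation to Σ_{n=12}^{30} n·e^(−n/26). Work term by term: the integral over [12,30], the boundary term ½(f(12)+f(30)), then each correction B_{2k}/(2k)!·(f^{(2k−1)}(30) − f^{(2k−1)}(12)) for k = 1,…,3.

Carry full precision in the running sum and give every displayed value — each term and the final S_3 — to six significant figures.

S_3 ≈ 171.977

The integral term ∫_12^30 x·e^(−x/26) dx = 163.496.
Boundary: ½(f(12) + f(30)) = ½(7.56376 + 9.46264) = 8.51320.
So far: 172.009.
Order-1 term: 1/12 · (-0.0485263 − 0.339399) = -0.0323271.
Running total after k=1: 171.977.
Order-2 term: −1/720 · (0.000861414 − 0.00236690) = 2.09095e-06.
Running total after k=2: 171.977.
Order-3 term: 1/30240 · (2.65475e-06 − 6.25996e-06) = -1.19220e-10.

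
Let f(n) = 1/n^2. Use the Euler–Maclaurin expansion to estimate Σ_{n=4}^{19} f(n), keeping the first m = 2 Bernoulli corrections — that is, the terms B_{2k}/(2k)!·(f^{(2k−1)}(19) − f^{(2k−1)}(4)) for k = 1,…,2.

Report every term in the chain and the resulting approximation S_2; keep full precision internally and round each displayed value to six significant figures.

Integral: ∫_4^19 1/x^2 dx = 0.197368.
Boundary: ½(f(4) + f(19)) = ½(0.0625000 + 0.00277008) = 0.0326350.
So far: 0.230003.
k=1: B_{2}/(2)! × [f^{(1)}(19) − f^{(1)}(4)] = 1/12 × (-0.000291588 − (-0.0312500)) = 0.00257987.
Running total after k=1: 0.232583.
k=2: B_{4}/(4)! × [f^{(3)}(19) − f^{(3)}(4)] = −1/720 × (-9.69267e-06 − (-0.0234375)) = -3.25386e-05.

S_2 ≈ 0.232551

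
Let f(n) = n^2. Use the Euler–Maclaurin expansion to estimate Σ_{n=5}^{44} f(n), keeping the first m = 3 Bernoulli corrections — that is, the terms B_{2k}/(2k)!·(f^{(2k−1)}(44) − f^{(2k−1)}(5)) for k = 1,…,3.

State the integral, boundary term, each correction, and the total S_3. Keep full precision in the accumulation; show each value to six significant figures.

∫_5^44 x^2 dx evaluates to 28353.0.
½[f(5) + f(44)] = ½[25.0000 + 1936.00] = 980.500.
So far: 29333.5.
Correction k=1: B_{2}/2! · (f^{(1)}(44) − f^{(1)}(5)) = 1/12 · (88.0000 − 10.0000) = 6.50000.
After k=1: 29340.0.
Correction k=2: B_{4}/4! · (f^{(3)}(44) − f^{(3)}(5)) = −1/720 · (0.00000 − 0.00000) = 0.00000.
After k=2: 29340.0.
Correction k=3: B_{6}/6! · (f^{(5)}(44) − f^{(5)}(5)) = 1/30240 · (0.00000 − 0.00000) = 0.00000.

S_3 ≈ 29340.0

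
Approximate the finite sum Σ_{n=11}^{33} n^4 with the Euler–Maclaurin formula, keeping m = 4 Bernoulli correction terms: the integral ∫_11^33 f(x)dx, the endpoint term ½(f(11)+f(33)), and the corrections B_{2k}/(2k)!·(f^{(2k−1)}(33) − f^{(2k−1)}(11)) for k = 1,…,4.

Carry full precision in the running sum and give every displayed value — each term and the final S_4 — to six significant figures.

S_4 ≈ 8.40668e+06

The integral term ∫_11^33 x^4 dx = 7.79487e+06.
Boundary: ½(f(11) + f(33)) = ½(14641.0 + 1.18592e+06) = 600281.
Running total after boundary: 8.39515e+06.
Correction k=1: B_{2}/2! · (f^{(1)}(33) − f^{(1)}(11)) = 1/12 · (143748 − 5324.00) = 11535.3.
Running total after k=1: 8.40668e+06.
Correction k=2: B_{4}/4! · (f^{(3)}(33) − f^{(3)}(11)) = −1/720 · (792.000 − 264.000) = -0.733333.
Running total after k=2: 8.40668e+06.
Correction k=3: B_{6}/6! · (f^{(5)}(33) − f^{(5)}(11)) = 1/30240 · (0.00000 − 0.00000) = 0.00000.
Running total after k=3: 8.40668e+06.
Correction k=4: B_{8}/8! · (f^{(7)}(33) − f^{(7)}(11)) = −1/1209600 · (0.00000 − 0.00000) = 0.00000.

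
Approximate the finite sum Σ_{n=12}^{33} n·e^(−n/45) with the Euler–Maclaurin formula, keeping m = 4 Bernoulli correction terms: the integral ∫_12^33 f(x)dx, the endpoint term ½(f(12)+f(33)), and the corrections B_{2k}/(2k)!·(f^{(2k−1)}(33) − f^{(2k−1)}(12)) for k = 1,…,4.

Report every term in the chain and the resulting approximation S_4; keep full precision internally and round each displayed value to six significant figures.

Integral: ∫_12^33 x·e^(−x/45) dx = 278.735.
Endpoint term: (f(12) + f(33))/2 = (9.19114 + 15.8501)/2 = 12.5206.
Running total after boundary: 291.255.
Order-1 term: 1/12 · (0.128081 − 0.561681) = -0.0361333.
After k=1: 291.219.
Order-2 term: −1/720 · (0.000537626 − 0.00103385) = 6.89194e-07.
After k=2: 291.219.
Order-3 term: 1/30240 · (4.99754e-07 − 8.84108e-07) = -1.27101e-11.
After k=3: 291.219.
Order-4 term: −1/1209600 · (3.62476e-10 − 6.21074e-10) = 2.13788e-16.

S_4 ≈ 291.219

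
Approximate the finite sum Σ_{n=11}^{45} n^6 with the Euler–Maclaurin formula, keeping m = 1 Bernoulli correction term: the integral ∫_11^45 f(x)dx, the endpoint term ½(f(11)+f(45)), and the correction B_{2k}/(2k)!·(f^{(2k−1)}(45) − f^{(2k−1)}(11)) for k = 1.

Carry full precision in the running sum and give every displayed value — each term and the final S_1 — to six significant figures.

S_1 ≈ 5.76235e+10

Integral: ∫_11^45 x^6 dx = 5.33786e+10.
½[f(11) + f(45)] = ½[1.77156e+06 + 8.30377e+09] = 4.15277e+09.
Integral + boundary = 5.75313e+10.
Order-1 term: 1/12 · (1.10717e+09 − 966306) = 9.21835e+07.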